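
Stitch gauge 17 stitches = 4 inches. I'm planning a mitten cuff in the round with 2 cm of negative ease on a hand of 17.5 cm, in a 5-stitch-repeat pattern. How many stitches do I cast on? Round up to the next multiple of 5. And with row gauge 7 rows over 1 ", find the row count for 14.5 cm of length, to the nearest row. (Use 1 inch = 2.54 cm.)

Finished = 17.5 − 2 = 15.5 cm.
15.5 cm × 1/2.54 = 6.10 inches.
17/4 = 4.25 sts per in; 6.10 × 4.25 = 25.94 sts.
Next multiple of 5 → 30.
14.5 cm = 5.71 inches; × 7 = 39.96 → 40 rows.

Cast on 30 stitches; work 40 rows.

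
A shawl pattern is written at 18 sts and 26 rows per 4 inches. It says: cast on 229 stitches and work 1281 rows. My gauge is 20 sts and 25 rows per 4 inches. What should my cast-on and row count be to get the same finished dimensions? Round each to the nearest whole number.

Stitches: 229 × 20/18 = 254.44 → 254.
Rows: 1281 × 25/26 = 1231.73 → 1232.

Cast on 254 stitches; work 1232 rows.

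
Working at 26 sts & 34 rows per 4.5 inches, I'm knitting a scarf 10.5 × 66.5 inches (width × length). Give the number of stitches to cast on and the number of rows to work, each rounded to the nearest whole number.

Stitch gauge = 26/4.5 = 5.778 sts/in; 10.5 × 5.778 = 60.67 → 61 sts.
Row gauge = 34/4.5 = 7.556 rows/in; 66.5 × 7.556 = 502.44 → 502 rows.

Cast on 61 stitches and work 502 rows.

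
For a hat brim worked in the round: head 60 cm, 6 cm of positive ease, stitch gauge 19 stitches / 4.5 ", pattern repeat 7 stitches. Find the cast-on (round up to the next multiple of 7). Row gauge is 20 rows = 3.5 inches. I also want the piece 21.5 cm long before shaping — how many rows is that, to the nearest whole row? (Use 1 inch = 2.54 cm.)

Cast on 112 stitches; work 48 rows.

Finished = 60 + 6 = 66 cm.
66 cm × 1/2.54 = 25.98 inches.
19/4.5 = 4.222 sts per in; 25.98 × 4.222 = 109.71 sts.
Next multiple of 7 → 112.
21.5 cm = 8.46 inches; × 5.714 = 48.37 → 48 rows.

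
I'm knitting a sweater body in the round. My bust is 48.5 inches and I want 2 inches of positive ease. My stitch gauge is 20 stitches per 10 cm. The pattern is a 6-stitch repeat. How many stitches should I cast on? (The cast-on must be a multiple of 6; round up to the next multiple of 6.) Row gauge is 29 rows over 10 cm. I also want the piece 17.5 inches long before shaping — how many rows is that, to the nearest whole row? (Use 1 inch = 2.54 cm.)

Finished = 48.5 + 2 = 50.5 inches.
50.5 inches × 2.54 = 128.27 cm.
20/10 = 2 sts per cm; 128.27 × 2 = 256.54 sts.
Next multiple of 6 → 258.
17.5 inches = 44.45 cm; × 2.9 = 128.91 → 129 rows.

Cast on 258 stitches; work 129 rows.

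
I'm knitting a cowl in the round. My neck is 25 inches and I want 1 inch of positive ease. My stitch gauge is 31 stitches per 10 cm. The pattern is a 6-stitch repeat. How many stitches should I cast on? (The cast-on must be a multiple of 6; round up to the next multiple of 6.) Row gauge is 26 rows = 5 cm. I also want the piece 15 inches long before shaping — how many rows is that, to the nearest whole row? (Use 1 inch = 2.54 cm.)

Cast on 210 stitches; work 198 rows.

Finished = 25 + 1 = 26 inches.
26 inches × 2.54 = 66.04 cm.
31/10 = 3.1 sts per cm; 66.04 × 3.1 = 204.72 sts.
Next multiple of 6 → 210.
15 inches = 38.10 cm; × 5.2 = 198.12 → 198 rows.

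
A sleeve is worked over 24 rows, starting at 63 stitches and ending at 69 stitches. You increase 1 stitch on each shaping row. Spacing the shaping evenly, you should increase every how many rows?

Stitches to add: |69 − 63| = 6.
Shaping rows needed: 6 / 1 = 6.
24 rows / 6 = every 4 rows.

Increase every 4th row.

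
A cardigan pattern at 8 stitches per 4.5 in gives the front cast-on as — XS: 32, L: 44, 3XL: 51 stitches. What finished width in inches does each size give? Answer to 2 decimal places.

XS 18.00 inches; L 24.75 inches; 3XL 28.69 inches.

8/4.5 = 1.778 sts per in.
XS: 32 / 1.778 = 18.000 → 18.00 in.
L: 44 / 1.778 = 24.750 → 24.75 in.
3XL: 51 / 1.778 = 28.688 → 28.69 in.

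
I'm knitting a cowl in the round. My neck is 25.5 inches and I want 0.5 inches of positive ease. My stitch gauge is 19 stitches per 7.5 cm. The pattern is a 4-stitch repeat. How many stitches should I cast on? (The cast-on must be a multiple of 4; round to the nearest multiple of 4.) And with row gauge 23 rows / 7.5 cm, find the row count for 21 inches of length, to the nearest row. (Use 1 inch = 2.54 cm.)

Finished = 25.5 + 0.5 = 26 inches.
26 inches × 2.54 = 66.04 cm.
19/7.5 = 2.533 sts per cm; 66.04 × 2.533 = 167.30 sts.
Nearest multiple of 4 → 168.
21 inches = 53.34 cm; × 3.067 = 163.58 → 164 rows.

Cast on 168 stitches; work 164 rows.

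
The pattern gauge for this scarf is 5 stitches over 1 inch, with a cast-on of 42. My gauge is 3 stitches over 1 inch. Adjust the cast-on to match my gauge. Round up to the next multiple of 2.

Scale factor = 3 / 5 = 0.600.
42 × 3 / 5 = 25.20 sts.
→ 26 sts.

26 stitches.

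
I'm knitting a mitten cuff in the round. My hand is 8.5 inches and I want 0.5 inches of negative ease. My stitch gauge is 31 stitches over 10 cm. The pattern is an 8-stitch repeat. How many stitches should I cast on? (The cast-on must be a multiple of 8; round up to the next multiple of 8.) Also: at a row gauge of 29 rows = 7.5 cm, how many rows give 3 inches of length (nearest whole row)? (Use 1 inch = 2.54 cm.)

Cast on 64 stitches; work 29 rows.

Finished = 8.5 − 0.5 = 8 inches.
8 inches × 2.54 = 20.32 cm.
31/10 = 3.1 sts per cm; 20.32 × 3.1 = 62.99 sts.
Next multiple of 8 → 64.
3 inches = 7.62 cm; × 3.867 = 29.46 → 29 rows.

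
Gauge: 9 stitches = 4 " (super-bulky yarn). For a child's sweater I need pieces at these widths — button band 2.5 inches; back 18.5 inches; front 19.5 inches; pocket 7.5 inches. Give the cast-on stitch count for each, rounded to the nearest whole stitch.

Rate = 9/4 = 2.25 sts per in.
button band: 2.5 × 2.25 = 5.62 → 6.
back: 18.5 × 2.25 = 41.62 → 42.
front: 19.5 × 2.25 = 43.88 → 44.
pocket: 7.5 × 2.25 = 16.88 → 17.

button band 6; back 42; front 44; pocket 17.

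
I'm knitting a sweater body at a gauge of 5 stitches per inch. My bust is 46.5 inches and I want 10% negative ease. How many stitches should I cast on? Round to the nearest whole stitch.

Finished = 46.5 × 0.90 = 41.85 in.
5 / 1 = 5 sts per inch.
41.85 × 5 = 209.25 sts.
→ 209 sts.

209 stitches.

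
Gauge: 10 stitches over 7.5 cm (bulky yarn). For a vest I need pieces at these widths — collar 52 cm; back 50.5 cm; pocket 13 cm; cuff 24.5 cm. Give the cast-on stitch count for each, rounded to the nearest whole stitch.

Rate = 10/7.5 = 1.333 sts per cm.
collar: 52 × 1.333 = 69.33 → 69.
back: 50.5 × 1.333 = 67.33 → 67.
pocket: 13 × 1.333 = 17.33 → 17.
cuff: 24.5 × 1.333 = 32.67 → 33.

collar 69; back 67; pocket 17; cuff 33.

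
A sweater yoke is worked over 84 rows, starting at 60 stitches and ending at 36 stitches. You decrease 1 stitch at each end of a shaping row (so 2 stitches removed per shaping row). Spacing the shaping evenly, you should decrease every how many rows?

Decrease every 7th row.

Stitches to remove: |36 − 60| = 24.
Shaping rows needed: 24 / 2 = 12.
84 rows / 12 = every 7 rows.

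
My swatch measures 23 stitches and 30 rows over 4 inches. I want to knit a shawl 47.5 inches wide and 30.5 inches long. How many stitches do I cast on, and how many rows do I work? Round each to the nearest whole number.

Cast on 273 stitches and work 229 rows.

Stitch gauge = 23/4 = 5.75 sts/in; 47.5 × 5.75 = 273.12 → 273 sts.
Row gauge = 30/4 = 7.5 rows/in; 30.5 × 7.5 = 228.75 → 229 rows.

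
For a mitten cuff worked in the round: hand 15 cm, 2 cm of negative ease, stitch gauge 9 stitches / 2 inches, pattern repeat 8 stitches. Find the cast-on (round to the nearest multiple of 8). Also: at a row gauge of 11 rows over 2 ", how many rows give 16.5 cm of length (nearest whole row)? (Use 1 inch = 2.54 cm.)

Cast on 24 stitches; work 36 rows.

Finished = 15 − 2 = 13 cm.
13 cm × 1/2.54 = 5.12 inches.
9/2 = 4.5 sts per in; 5.12 × 4.5 = 23.03 sts.
Nearest multiple of 8 → 24.
16.5 cm = 6.50 inches; × 5.5 = 35.73 → 36 rows.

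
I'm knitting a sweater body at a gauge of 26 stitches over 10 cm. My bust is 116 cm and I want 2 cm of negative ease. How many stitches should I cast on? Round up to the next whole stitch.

Finished = 116 − 2 = 114 cm.
26 / 10 = 2.6 sts per cm.
114.00 × 2.6 = 296.40 sts.
→ 297 sts.

CO 297 sts.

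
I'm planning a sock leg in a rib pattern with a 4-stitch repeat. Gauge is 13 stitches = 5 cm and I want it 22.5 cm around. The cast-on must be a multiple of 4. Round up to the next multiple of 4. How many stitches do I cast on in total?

13 / 5 = 2.6 sts per cm.
22.5 × 2.6 = 58.50 sts.
Next multiple of 4: 60.

CO 60 sts.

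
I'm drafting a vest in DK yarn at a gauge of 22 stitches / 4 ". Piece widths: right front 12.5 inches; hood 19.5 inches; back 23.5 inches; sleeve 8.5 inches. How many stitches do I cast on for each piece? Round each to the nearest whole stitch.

right front 69; hood 107; back 129; sleeve 47.

Rate = 22/4 = 5.5 sts per in.
right front: 12.5 × 5.5 = 68.75 → 69.
hood: 19.5 × 5.5 = 107.25 → 107.
back: 23.5 × 5.5 = 129.25 → 129.
sleeve: 8.5 × 5.5 = 46.75 → 47.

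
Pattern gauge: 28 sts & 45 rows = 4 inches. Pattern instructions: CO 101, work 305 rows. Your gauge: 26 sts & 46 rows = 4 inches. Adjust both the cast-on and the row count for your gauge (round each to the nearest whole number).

Cast on 94 stitches; work 312 rows.

Stitches: 101 × 26/28 = 93.79 → 94.
Rows: 305 × 46/45 = 311.78 → 312.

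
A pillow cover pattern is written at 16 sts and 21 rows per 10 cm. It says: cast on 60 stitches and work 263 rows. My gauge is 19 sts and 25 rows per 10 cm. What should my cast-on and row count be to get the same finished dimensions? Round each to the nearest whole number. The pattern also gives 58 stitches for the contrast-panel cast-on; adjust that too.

Stitches: 60 × 19/16 = 71.25 → 71.
Rows: 263 × 25/21 = 313.10 → 313.
contrast-panel cast-on: 58 × 19/16 = 68.88 → 69.

Cast on 71 stitches; work 313 rows; contrast-panel cast-on 69 stitches.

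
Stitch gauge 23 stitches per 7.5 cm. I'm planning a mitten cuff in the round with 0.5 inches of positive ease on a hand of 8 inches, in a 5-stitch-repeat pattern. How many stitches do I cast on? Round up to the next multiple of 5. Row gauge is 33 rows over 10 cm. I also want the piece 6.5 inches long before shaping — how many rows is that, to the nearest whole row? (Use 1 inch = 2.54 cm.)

Finished = 8 + 0.5 = 8.5 inches.
8.5 inches × 2.54 = 21.59 cm.
23/7.5 = 3.067 sts per cm; 21.59 × 3.067 = 66.21 sts.
Next multiple of 5 → 70.
6.5 inches = 16.51 cm; × 3.3 = 54.48 → 54 rows.

Cast on 70 stitches; work 54 rows.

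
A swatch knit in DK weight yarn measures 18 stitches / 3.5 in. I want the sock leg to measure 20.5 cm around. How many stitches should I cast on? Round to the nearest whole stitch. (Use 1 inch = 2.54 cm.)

20.5 cm = 8.07 in.
18 stitches / 3.5 in = 5.143 stitches per inch.
8.07 × 5.143 = 41.51 stitches.
Round to nearest → 42.

Cast on 42 stitches.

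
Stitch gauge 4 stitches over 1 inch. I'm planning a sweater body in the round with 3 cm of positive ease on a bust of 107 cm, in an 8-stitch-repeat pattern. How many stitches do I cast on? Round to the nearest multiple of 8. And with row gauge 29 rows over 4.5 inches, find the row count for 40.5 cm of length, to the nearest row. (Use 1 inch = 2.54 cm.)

Cast on 176 stitches; work 103 rows.

Finished = 107 + 3 = 110 cm.
110 cm × 1/2.54 = 43.31 inches.
4/1 = 4 sts per in; 43.31 × 4 = 173.23 sts.
Nearest multiple of 8 → 176.
40.5 cm = 15.94 inches; × 6.444 = 102.76 → 103 rows.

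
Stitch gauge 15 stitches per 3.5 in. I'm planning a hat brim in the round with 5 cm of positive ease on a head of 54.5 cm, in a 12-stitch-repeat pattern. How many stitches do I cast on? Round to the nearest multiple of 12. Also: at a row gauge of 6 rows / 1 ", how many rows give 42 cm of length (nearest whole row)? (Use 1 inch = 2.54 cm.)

Finished = 54.5 + 5 = 59.5 cm.
59.5 cm × 1/2.54 = 23.43 inches.
15/3.5 = 4.286 sts per in; 23.43 × 4.286 = 100.39 sts.
Nearest multiple of 12 → 96.
42 cm = 16.54 inches; × 6 = 99.21 → 99 rows.

Cast on 96 stitches; work 99 rows.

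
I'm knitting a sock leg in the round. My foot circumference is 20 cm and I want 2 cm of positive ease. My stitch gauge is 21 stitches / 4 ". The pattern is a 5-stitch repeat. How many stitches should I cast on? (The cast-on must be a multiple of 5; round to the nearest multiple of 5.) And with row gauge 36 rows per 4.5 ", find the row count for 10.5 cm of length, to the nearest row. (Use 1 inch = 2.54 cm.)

Cast on 45 stitches; work 33 rows.

Finished = 20 + 2 = 22 cm.
22 cm × 1/2.54 = 8.66 inches.
21/4 = 5.25 sts per in; 8.66 × 5.25 = 45.47 sts.
Nearest multiple of 5 → 45.
10.5 cm = 4.13 inches; × 8 = 33.07 → 33 rows.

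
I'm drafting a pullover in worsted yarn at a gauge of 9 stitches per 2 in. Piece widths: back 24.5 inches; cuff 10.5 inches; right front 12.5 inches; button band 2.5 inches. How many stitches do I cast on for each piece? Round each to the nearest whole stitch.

Rate = 9/2 = 4.5 sts per in.
back: 24.5 × 4.5 = 110.25 → 110.
cuff: 10.5 × 4.5 = 47.25 → 47.
right front: 12.5 × 4.5 = 56.25 → 56.
button band: 2.5 × 4.5 = 11.25 → 11.

back 110; cuff 47; right front 56; button band 11.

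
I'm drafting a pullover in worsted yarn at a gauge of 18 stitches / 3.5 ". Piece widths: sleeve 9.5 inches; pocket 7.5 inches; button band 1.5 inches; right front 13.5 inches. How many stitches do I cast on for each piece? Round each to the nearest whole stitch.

sleeve 49; pocket 39; button band 8; right front 69.

Rate = 18/3.5 = 5.143 sts per in.
sleeve: 9.5 × 5.143 = 48.86 → 49.
pocket: 7.5 × 5.143 = 38.57 → 39.
button band: 1.5 × 5.143 = 7.71 → 8.
right front: 13.5 × 5.143 = 69.43 → 69.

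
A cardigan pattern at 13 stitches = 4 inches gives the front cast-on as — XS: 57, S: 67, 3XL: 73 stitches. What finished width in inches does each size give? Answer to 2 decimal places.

13/4 = 3.25 sts per in.
XS: 57 / 3.25 = 17.538 → 17.54 in.
S: 67 / 3.25 = 20.615 → 20.62 in.
3XL: 73 / 3.25 = 22.462 → 22.46 in.

XS 17.54 inches; S 20.62 inches; 3XL 22.46 inches.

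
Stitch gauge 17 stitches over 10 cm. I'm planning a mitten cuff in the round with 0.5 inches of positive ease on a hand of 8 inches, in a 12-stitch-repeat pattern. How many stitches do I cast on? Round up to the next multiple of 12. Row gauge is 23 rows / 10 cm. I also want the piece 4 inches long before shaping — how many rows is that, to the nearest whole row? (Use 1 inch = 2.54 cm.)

Finished = 8 + 0.5 = 8.5 inches.
8.5 inches × 2.54 = 21.59 cm.
17/10 = 1.7 sts per cm; 21.59 × 1.7 = 36.70 sts.
Next multiple of 12 → 48.
4 inches = 10.16 cm; × 2.3 = 23.37 → 23 rows.

Cast on 48 stitches; work 23 rows.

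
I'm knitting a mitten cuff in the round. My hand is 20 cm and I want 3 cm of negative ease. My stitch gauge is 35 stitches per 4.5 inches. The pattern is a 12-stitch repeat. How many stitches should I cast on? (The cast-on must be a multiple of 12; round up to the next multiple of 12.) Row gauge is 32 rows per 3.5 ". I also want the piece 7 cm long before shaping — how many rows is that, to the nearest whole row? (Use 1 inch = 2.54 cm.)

Cast on 60 stitches; work 25 rows.

Finished = 20 − 3 = 17 cm.
17 cm × 1/2.54 = 6.69 inches.
35/4.5 = 7.778 sts per in; 6.69 × 7.778 = 52.06 sts.
Next multiple of 12 → 60.
7 cm = 2.76 inches; × 9.143 = 25.20 → 25 rows.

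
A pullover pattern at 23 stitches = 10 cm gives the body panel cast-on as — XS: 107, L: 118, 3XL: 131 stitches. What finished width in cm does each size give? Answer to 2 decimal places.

23/10 = 2.3 sts per cm.
XS: 107 / 2.3 = 46.522 → 46.52 cm.
L: 118 / 2.3 = 51.304 → 51.30 cm.
3XL: 131 / 2.3 = 56.957 → 56.96 cm.

XS 46.52 cm; L 51.30 cm; 3XL 56.96 cm.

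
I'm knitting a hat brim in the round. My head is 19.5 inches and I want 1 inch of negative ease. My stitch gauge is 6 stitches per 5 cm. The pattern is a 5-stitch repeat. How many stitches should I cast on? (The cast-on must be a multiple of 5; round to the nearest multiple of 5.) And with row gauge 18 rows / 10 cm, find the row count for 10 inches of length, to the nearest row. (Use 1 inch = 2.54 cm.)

Cast on 55 stitches; work 46 rows.

Finished = 19.5 − 1 = 18.5 inches.
18.5 inches × 2.54 = 46.99 cm.
6/5 = 1.2 sts per cm; 46.99 × 1.2 = 56.39 sts.
Nearest multiple of 5 → 55.
10 inches = 25.40 cm; × 1.8 = 45.72 → 46 rows.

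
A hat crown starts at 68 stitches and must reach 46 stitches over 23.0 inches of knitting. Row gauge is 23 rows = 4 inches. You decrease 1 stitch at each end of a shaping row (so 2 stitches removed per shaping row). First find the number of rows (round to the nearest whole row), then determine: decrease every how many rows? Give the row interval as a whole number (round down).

Rows = 23.0 × 5.75 = 132.2 → 132 rows.
Stitches to remove: 22 → 11 shaping rows (at 2 st each).
132 / 11 = 12.00 → every 12 rows.

Decrease every 12th row.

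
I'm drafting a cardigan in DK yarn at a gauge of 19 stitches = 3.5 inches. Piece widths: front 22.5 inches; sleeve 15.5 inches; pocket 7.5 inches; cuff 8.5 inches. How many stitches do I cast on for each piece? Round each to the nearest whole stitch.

Rate = 19/3.5 = 5.429 sts per in.
front: 22.5 × 5.429 = 122.14 → 122.
sleeve: 15.5 × 5.429 = 84.14 → 84.
pocket: 7.5 × 5.429 = 40.71 → 41.
cuff: 8.5 × 5.429 = 46.14 → 46.

front 122; sleeve 84; pocket 41; cuff 46.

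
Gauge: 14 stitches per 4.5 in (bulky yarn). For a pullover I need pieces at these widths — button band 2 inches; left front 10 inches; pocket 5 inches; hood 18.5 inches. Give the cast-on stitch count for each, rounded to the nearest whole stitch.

Rate = 14/4.5 = 3.111 sts per in.
button band: 2 × 3.111 = 6.22 → 6.
left front: 10 × 3.111 = 31.11 → 31.
pocket: 5 × 3.111 = 15.56 → 16.
hood: 18.5 × 3.111 = 57.56 → 58.

button band 6; left front 31; pocket 16; hood 58.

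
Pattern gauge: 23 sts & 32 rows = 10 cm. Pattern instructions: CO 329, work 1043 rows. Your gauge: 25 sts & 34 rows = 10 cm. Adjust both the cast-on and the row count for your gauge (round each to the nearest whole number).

Cast on 358 stitches; work 1108 rows.

Stitches: 329 × 25/23 = 357.61 → 358.
Rows: 1043 × 34/32 = 1108.19 → 1108.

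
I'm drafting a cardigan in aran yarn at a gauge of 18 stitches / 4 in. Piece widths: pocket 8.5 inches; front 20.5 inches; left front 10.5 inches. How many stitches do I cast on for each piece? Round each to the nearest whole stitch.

Rate = 18/4 = 4.5 sts per in.
pocket: 8.5 × 4.5 = 38.25 → 38.
front: 20.5 × 4.5 = 92.25 → 92.
left front: 10.5 × 4.5 = 47.25 → 47.

pocket 38; front 92; left front 47.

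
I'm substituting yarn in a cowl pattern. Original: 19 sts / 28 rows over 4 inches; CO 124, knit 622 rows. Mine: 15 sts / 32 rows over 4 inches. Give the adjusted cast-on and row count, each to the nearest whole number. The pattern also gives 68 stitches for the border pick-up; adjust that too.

Stitches: 124 × 15/19 = 97.89 → 98.
Rows: 622 × 32/28 = 710.86 → 711.
border pick-up: 68 × 15/19 = 53.68 → 54.

Cast on 98 stitches; work 711 rows; border pick-up 54 stitches.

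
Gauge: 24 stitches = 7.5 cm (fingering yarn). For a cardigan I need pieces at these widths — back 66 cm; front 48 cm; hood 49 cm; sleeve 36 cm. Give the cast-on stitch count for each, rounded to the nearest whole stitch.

back 211; front 154; hood 157; sleeve 115.

Rate = 24/7.5 = 3.2 sts per cm.
back: 66 × 3.2 = 211.20 → 211.
front: 48 × 3.2 = 153.60 → 154.
hood: 49 × 3.2 = 156.80 → 157.
sleeve: 36 × 3.2 = 115.20 → 115.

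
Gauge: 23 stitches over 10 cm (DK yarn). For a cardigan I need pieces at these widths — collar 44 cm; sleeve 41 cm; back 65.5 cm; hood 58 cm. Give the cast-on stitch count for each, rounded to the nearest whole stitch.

Rate = 23/10 = 2.3 sts per cm.
collar: 44 × 2.3 = 101.20 → 101.
sleeve: 41 × 2.3 = 94.30 → 94.
back: 65.5 × 2.3 = 150.65 → 151.
hood: 58 × 2.3 = 133.40 → 133.

collar 101; sleeve 94; back 151; hood 133.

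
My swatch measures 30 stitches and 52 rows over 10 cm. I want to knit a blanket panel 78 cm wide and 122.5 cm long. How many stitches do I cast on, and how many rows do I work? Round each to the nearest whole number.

Stitch gauge = 30/10 = 3 sts/cm; 78 × 3 = 234.00 → 234 sts.
Row gauge = 52/10 = 5.2 rows/cm; 122.5 × 5.2 = 637.00 → 637 rows.

Cast on 234 stitches and work 637 rows.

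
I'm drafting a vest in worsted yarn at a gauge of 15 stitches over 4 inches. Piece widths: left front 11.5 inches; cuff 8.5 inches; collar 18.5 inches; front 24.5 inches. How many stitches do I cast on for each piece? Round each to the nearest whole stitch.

left front 43; cuff 32; collar 69; front 92.

Rate = 15/4 = 3.75 sts per in.
left front: 11.5 × 3.75 = 43.12 → 43.
cuff: 8.5 × 3.75 = 31.88 → 32.
collar: 18.5 × 3.75 = 69.38 → 69.
front: 24.5 × 3.75 = 91.88 → 92.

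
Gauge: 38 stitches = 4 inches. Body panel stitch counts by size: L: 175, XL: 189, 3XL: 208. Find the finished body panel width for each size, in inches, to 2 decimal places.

L 18.42 inches; XL 19.89 inches; 3XL 21.89 inches.

38/4 = 9.5 sts per in.
L: 175 / 9.5 = 18.421 → 18.42 in.
XL: 189 / 9.5 = 19.895 → 19.89 in.
3XL: 208 / 9.5 = 21.895 → 21.89 in.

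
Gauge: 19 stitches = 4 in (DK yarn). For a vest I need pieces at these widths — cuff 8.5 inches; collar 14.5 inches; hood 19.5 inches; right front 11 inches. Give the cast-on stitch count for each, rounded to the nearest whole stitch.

cuff 40; collar 69; hood 93; right front 52.

Rate = 19/4 = 4.75 sts per in.
cuff: 8.5 × 4.75 = 40.38 → 40.
collar: 14.5 × 4.75 = 68.88 → 69.
hood: 19.5 × 4.75 = 92.62 → 93.
right front: 11 × 4.75 = 52.25 → 52.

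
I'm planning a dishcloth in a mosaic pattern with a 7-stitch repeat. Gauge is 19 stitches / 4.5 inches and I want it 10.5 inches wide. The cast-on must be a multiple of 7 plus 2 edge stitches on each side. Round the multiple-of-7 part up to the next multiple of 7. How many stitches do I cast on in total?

46 stitches.

19 / 4.5 = 4.222 sts per inch.
10.5 × 4.222 = 44.33 sts.
Less 4 edge sts → 40.33 for the repeat.
Next multiple of 7: 42.
Add back 4 edge sts → 46.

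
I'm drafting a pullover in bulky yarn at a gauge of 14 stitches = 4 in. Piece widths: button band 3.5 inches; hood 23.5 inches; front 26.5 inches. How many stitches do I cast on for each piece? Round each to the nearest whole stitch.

Rate = 14/4 = 3.5 sts per in.
button band: 3.5 × 3.5 = 12.25 → 12.
hood: 23.5 × 3.5 = 82.25 → 82.
front: 26.5 × 3.5 = 92.75 → 93.

button band 12; hood 82; front 93.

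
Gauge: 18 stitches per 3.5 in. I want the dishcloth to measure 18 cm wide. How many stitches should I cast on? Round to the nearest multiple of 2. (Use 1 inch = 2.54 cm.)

18 cm = 7.09 in.
18 stitches / 3.5 in = 5.143 stitches per inch.
7.09 × 5.143 = 36.45 stitches.
Round to nearest multiple of 2 → 36.

Cast on 36 stitches.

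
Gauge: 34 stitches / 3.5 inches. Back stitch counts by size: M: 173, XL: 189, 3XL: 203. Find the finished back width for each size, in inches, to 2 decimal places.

34/3.5 = 9.714 sts per in.
M: 173 / 9.714 = 17.809 → 17.81 in.
XL: 189 / 9.714 = 19.456 → 19.46 in.
3XL: 203 / 9.714 = 20.897 → 20.90 in.

M 17.81 inches; XL 19.46 inches; 3XL 20.90 inches.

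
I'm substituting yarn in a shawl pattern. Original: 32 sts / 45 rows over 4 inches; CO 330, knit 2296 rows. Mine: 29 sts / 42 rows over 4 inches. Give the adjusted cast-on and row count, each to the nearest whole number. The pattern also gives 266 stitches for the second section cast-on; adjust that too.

Stitches: 330 × 29/32 = 299.06 → 299.
Rows: 2296 × 42/45 = 2142.93 → 2143.
second section cast-on: 266 × 29/32 = 241.06 → 241.

Cast on 299 stitches; work 2143 rows; second section cast-on 241 stitches.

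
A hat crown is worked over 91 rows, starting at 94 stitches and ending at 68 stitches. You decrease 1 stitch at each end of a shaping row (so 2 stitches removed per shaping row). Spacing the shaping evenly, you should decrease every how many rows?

Decrease every 7th row.

Stitches to remove: |68 − 94| = 26.
Shaping rows needed: 26 / 2 = 13.
91 rows / 13 = every 7 rows.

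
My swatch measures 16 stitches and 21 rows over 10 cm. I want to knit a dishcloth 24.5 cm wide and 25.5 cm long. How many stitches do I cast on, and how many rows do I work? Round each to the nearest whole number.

Cast on 39 stitches and work 54 rows.

Stitch gauge = 16/10 = 1.6 sts/cm; 24.5 × 1.6 = 39.20 → 39 sts.
Row gauge = 21/10 = 2.1 rows/cm; 25.5 × 2.1 = 53.55 → 54 rows.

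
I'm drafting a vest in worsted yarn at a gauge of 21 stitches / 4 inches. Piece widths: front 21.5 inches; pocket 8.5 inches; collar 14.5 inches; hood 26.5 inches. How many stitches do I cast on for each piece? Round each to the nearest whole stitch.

Rate = 21/4 = 5.25 sts per in.
front: 21.5 × 5.25 = 112.88 → 113.
pocket: 8.5 × 5.25 = 44.62 → 45.
collar: 14.5 × 5.25 = 76.12 → 76.
hood: 26.5 × 5.25 = 139.12 → 139.

front 113; pocket 45; collar 76; hood 139.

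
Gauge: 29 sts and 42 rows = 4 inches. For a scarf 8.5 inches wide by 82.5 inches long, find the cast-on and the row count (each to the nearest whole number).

Stitch gauge = 29/4 = 7.25 sts/in; 8.5 × 7.25 = 61.62 → 62 sts.
Row gauge = 42/4 = 10.5 rows/in; 82.5 × 10.5 = 866.25 → 866 rows.

Cast on 62 stitches and work 866 rows.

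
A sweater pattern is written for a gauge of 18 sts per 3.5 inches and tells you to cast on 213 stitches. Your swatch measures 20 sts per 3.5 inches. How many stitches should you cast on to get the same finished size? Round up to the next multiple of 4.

Scale factor = 20 / 18 = 1.111.
213 × 20 / 18 = 236.67 sts.
→ 240 sts.

240 stitches.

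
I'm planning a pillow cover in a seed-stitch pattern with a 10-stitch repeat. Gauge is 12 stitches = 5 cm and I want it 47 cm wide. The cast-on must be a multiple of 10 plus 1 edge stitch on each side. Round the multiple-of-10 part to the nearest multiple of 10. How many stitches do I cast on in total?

12 / 5 = 2.4 sts per cm.
47 × 2.4 = 112.80 sts.
Less 2 edge sts → 110.80 for the repeat.
Nearest multiple of 10: 110.
Add back 2 edge sts → 112.

112 stitches.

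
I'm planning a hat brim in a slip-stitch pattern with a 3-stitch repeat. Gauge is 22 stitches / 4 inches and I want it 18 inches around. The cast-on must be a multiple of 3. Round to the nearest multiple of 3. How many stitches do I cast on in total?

CO 99 sts.

22 / 4 = 5.5 sts per inch.
18 × 5.5 = 99.00 sts.
Nearest multiple of 3: 99.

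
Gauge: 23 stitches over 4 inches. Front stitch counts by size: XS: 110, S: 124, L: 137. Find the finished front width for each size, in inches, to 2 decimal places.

XS 19.13 inches; S 21.57 inches; L 23.83 inches.

23/4 = 5.75 sts per in.
XS: 110 / 5.75 = 19.130 → 19.13 in.
S: 124 / 5.75 = 21.565 → 21.57 in.
L: 137 / 5.75 = 23.826 → 23.83 in.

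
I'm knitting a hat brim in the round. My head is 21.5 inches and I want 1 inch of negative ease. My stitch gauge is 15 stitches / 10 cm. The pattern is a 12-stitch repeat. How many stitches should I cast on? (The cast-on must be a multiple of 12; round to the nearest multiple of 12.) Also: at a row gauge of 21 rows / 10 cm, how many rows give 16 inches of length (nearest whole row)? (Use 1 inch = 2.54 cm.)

Cast on 84 stitches; work 85 rows.

Finished = 21.5 − 1 = 20.5 inches.
20.5 inches × 2.54 = 52.07 cm.
15/10 = 1.5 sts per cm; 52.07 × 1.5 = 78.11 sts.
Nearest multiple of 12 → 84.
16 inches = 40.64 cm; × 2.1 = 85.34 → 85 rows.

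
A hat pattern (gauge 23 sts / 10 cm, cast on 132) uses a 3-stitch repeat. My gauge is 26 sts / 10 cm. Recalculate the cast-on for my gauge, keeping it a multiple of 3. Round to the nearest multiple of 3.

150 stitches.

132 × 26 / 23 = 149.22.
Nearest multiple of 3: 150.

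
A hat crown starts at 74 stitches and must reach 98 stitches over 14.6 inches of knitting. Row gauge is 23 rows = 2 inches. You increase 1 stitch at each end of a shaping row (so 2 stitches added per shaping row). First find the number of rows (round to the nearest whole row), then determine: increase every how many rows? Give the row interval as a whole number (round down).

Rows = 14.6 × 11.5 = 167.9 → 168 rows.
Stitches to add: 24 → 12 shaping rows (at 2 st each).
168 / 12 = 14.00 → every 14 rows.

Increase every 14th row.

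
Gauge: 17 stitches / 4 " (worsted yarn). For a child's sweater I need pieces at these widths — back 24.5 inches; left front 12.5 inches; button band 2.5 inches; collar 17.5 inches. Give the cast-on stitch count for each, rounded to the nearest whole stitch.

Rate = 17/4 = 4.25 sts per in.
back: 24.5 × 4.25 = 104.12 → 104.
left front: 12.5 × 4.25 = 53.12 → 53.
button band: 2.5 × 4.25 = 10.62 → 11.
collar: 17.5 × 4.25 = 74.38 → 74.

back 104; left front 53; button band 11; collar 74.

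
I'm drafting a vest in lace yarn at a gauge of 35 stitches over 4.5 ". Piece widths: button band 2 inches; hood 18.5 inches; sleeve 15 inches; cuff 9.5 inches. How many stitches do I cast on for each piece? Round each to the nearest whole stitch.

Rate = 35/4.5 = 7.778 sts per in.
button band: 2 × 7.778 = 15.56 → 16.
hood: 18.5 × 7.778 = 143.89 → 144.
sleeve: 15 × 7.778 = 116.67 → 117.
cuff: 9.5 × 7.778 = 73.89 → 74.

button band 16; hood 144; sleeve 117; cuff 74.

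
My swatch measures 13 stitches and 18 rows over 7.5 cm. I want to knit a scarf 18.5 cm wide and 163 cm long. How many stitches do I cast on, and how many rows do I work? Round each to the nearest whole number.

Stitch gauge = 13/7.5 = 1.733 sts/cm; 18.5 × 1.733 = 32.07 → 32 sts.
Row gauge = 18/7.5 = 2.4 rows/cm; 163 × 2.4 = 391.20 → 391 rows.

Cast on 32 stitches and work 391 rows.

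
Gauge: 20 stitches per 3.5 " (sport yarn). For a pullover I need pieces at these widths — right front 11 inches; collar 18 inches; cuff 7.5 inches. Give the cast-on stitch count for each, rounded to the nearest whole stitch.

right front 63; collar 103; cuff 43.

Rate = 20/3.5 = 5.714 sts per in.
right front: 11 × 5.714 = 62.86 → 63.
collar: 18 × 5.714 = 102.86 → 103.
cuff: 7.5 × 5.714 = 42.86 → 43.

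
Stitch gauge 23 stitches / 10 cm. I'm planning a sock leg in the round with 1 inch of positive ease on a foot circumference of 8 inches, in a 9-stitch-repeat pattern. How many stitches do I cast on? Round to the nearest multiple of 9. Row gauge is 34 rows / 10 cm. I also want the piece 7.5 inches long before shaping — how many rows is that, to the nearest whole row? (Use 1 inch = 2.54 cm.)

Cast on 54 stitches; work 65 rows.

Finished = 8 + 1 = 9 inches.
9 inches × 2.54 = 22.86 cm.
23/10 = 2.3 sts per cm; 22.86 × 2.3 = 52.58 sts.
Nearest multiple of 9 → 54.
7.5 inches = 19.05 cm; × 3.4 = 64.77 → 65 rows.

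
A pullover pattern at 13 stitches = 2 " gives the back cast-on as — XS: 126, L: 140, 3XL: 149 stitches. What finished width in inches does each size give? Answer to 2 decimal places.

XS 19.38 inches; L 21.54 inches; 3XL 22.92 inches.

13/2 = 6.5 sts per in.
XS: 126 / 6.5 = 19.385 → 19.38 in.
L: 140 / 6.5 = 21.538 → 21.54 in.
3XL: 149 / 6.5 = 22.923 → 22.92 in.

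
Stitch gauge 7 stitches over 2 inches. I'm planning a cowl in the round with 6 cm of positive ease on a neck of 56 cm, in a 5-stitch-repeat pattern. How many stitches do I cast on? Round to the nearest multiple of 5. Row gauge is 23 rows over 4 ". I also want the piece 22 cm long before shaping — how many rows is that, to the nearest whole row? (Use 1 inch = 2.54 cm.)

Finished = 56 + 6 = 62 cm.
62 cm × 1/2.54 = 24.41 inches.
7/2 = 3.5 sts per in; 24.41 × 3.5 = 85.43 sts.
Nearest multiple of 5 → 85.
22 cm = 8.66 inches; × 5.75 = 49.80 → 50 rows.

Cast on 85 stitches; work 50 rows.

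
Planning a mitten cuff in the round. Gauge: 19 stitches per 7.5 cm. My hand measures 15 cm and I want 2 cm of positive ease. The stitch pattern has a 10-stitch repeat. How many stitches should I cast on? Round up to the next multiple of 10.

CO 50 sts.

Finished = 15 + 2 = 17 cm.
19 / 7.5 = 2.533 sts/cm.
17 × 2.533 = 43.07 sts.
Next multiple of 10: 50.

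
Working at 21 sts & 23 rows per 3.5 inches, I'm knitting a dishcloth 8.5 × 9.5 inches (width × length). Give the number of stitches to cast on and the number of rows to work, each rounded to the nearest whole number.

Cast on 51 stitches and work 62 rows.

Stitch gauge = 21/3.5 = 6 sts/in; 8.5 × 6 = 51.00 → 51 sts.
Row gauge = 23/3.5 = 6.571 rows/in; 9.5 × 6.571 = 62.43 → 62 rows.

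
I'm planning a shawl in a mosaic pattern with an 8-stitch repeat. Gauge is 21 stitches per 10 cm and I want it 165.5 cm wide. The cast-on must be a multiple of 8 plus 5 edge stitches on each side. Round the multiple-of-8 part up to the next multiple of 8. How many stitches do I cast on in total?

21 / 10 = 2.1 sts per cm.
165.5 × 2.1 = 347.55 sts.
Less 10 edge sts → 337.55 for the repeat.
Next multiple of 8: 344.
Add back 10 edge sts → 354.

Cast on 354 stitches.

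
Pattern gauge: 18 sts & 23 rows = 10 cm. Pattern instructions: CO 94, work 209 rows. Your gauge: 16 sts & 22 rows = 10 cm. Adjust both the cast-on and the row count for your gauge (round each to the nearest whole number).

Stitches: 94 × 16/18 = 83.56 → 84.
Rows: 209 × 22/23 = 199.91 → 200.

Cast on 84 stitches; work 200 rows.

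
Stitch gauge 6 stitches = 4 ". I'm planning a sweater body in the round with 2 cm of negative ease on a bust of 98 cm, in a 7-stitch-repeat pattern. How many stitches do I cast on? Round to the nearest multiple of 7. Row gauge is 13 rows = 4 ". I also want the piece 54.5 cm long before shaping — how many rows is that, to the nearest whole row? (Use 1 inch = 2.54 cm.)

Finished = 98 − 2 = 96 cm.
96 cm × 1/2.54 = 37.80 inches.
6/4 = 1.5 sts per in; 37.80 × 1.5 = 56.69 sts.
Nearest multiple of 7 → 56.
54.5 cm = 21.46 inches; × 3.25 = 69.73 → 70 rows.

Cast on 56 stitches; work 70 rows.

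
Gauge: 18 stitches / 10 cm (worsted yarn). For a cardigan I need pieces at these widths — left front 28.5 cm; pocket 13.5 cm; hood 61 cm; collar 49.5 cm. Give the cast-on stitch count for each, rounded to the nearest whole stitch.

Rate = 18/10 = 1.8 sts per cm.
left front: 28.5 × 1.8 = 51.30 → 51.
pocket: 13.5 × 1.8 = 24.30 → 24.
hood: 61 × 1.8 = 109.80 → 110.
collar: 49.5 × 1.8 = 89.10 → 89.

left front 51; pocket 24; hood 110; collar 89.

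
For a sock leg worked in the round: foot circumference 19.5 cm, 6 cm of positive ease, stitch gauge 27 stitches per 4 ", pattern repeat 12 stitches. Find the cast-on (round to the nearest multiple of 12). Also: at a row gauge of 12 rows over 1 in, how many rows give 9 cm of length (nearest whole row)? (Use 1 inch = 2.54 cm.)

Cast on 72 stitches; work 43 rows.

Finished = 19.5 + 6 = 25.5 cm.
25.5 cm × 1/2.54 = 10.04 inches.
27/4 = 6.75 sts per in; 10.04 × 6.75 = 67.77 sts.
Nearest multiple of 12 → 72.
9 cm = 3.54 inches; × 12 = 42.52 → 43 rows.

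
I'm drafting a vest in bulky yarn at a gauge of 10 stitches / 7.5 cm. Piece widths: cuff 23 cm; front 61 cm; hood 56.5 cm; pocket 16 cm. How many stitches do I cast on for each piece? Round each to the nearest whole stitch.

cuff 31; front 81; hood 75; pocket 21.

Rate = 10/7.5 = 1.333 sts per cm.
cuff: 23 × 1.333 = 30.67 → 31.
front: 61 × 1.333 = 81.33 → 81.
hood: 56.5 × 1.333 = 75.33 → 75.
pocket: 16 × 1.333 = 21.33 → 21.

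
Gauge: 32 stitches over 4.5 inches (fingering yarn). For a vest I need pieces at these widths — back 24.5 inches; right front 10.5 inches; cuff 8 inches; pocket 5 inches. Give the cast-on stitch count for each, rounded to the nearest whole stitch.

back 174; right front 75; cuff 57; pocket 36.

Rate = 32/4.5 = 7.111 sts per in.
back: 24.5 × 7.111 = 174.22 → 174.
right front: 10.5 × 7.111 = 74.67 → 75.
cuff: 8 × 7.111 = 56.89 → 57.
pocket: 5 × 7.111 = 35.56 → 36.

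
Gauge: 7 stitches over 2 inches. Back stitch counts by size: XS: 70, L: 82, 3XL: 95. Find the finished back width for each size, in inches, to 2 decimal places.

XS 20.00 inches; L 23.43 inches; 3XL 27.14 inches.

7/2 = 3.5 sts per in.
XS: 70 / 3.5 = 20.000 → 20.00 in.
L: 82 / 3.5 = 23.429 → 23.43 in.
3XL: 95 / 3.5 = 27.143 → 27.14 in.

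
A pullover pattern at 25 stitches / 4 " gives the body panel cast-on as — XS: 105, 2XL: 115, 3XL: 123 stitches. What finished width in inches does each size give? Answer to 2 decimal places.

25/4 = 6.25 sts per in.
XS: 105 / 6.25 = 16.800 → 16.80 in.
2XL: 115 / 6.25 = 18.400 → 18.40 in.
3XL: 123 / 6.25 = 19.680 → 19.68 in.

XS 16.80 inches; 2XL 18.40 inches; 3XL 19.68 inches.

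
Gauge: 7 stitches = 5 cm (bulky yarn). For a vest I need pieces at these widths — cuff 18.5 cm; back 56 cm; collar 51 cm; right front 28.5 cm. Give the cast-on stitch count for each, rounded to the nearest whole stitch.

Rate = 7/5 = 1.4 sts per cm.
cuff: 18.5 × 1.4 = 25.90 → 26.
back: 56 × 1.4 = 78.40 → 78.
collar: 51 × 1.4 = 71.40 → 71.
right front: 28.5 × 1.4 = 39.90 → 40.

cuff 26; back 78; collar 71; right front 40.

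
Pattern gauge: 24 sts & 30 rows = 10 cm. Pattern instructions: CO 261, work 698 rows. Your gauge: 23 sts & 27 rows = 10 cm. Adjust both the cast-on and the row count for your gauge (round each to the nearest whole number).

Stitches: 261 × 23/24 = 250.12 → 250.
Rows: 698 × 27/30 = 628.20 → 628.

Cast on 250 stitches; work 628 rows.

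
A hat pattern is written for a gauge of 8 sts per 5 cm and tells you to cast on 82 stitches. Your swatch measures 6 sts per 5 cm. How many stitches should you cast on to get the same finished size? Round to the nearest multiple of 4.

60 stitches.

Scale factor = 6 / 8 = 0.750.
82 × 6 / 8 = 61.50 sts.
→ 60 sts.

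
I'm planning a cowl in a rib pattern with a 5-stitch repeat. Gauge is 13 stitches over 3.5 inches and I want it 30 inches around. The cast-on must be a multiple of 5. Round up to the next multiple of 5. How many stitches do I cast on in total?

115 stitches.

13 / 3.5 = 3.714 sts per inch.
30 × 3.714 = 111.43 sts.
Next multiple of 5: 115.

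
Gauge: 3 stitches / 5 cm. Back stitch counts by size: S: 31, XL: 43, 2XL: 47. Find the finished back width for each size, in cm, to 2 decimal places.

S 51.67 cm; XL 71.67 cm; 2XL 78.33 cm.

3/5 = 0.6 sts per cm.
S: 31 / 0.6 = 51.667 → 51.67 cm.
XL: 43 / 0.6 = 71.667 → 71.67 cm.
2XL: 47 / 0.6 = 78.333 → 78.33 cm.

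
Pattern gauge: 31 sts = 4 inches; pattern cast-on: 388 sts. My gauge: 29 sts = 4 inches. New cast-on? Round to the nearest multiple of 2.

Cast on 362 stitches.

Scale factor = 29 / 31 = 0.935.
388 × 29 / 31 = 362.97 sts.
→ 362 sts.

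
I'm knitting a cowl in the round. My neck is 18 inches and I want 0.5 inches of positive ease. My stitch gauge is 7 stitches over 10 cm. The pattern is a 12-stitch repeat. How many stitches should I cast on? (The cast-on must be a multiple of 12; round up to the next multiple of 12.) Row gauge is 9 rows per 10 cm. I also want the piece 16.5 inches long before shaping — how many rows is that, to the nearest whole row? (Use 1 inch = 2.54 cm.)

Finished = 18 + 0.5 = 18.5 inches.
18.5 inches × 2.54 = 46.99 cm.
7/10 = 0.7 sts per cm; 46.99 × 0.7 = 32.89 sts.
Next multiple of 12 → 36.
16.5 inches = 41.91 cm; × 0.9 = 37.72 → 38 rows.

Cast on 36 stitches; work 38 rows.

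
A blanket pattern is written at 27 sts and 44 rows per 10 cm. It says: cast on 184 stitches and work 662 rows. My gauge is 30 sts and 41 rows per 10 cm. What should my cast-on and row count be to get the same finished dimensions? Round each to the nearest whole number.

Cast on 204 stitches; work 617 rows.

Stitches: 184 × 30/27 = 204.44 → 204.
Rows: 662 × 41/44 = 616.86 → 617.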